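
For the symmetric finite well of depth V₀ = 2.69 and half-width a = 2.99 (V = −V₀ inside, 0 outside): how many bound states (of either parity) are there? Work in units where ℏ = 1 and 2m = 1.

The dimensionless depth is z₀ = a√(2mV₀)/ℏ = 2.99 × √(2.690) = 4.904.
The even/odd transcendental equations gain one root per π/2 in z₀, giving N = 1 + ⌊2z₀/π⌋ = 1 + ⌊3.122⌋ = 4.

N = 4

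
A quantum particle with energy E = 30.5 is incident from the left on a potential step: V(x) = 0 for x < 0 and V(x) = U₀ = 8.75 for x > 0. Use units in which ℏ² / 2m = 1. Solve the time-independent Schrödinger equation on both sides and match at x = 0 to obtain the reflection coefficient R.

On each side the TISE gives plane waves with k = √(2m(E − V))/ℏ: k₁ = √(2·½·30.5) = 5.523, k₂ = √(2·½·21.75) = 4.664.
Continuity of ψ and ψ′ at the step yields the reflection amplitude r = (k₁ − k₂)/(k₁ + k₂) = 0.08433; thus R = |r|² = 0.007111, T = 0.9929.

R = 0.00711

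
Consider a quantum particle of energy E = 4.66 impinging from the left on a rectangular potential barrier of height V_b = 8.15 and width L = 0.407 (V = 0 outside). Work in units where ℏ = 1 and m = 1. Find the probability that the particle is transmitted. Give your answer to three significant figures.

T = 0.369

E < V_b: inside the barrier ψ ∝ e^{±κx} with κ = √(2m(V_b − E))/ℏ = 2.642.
κL = 1.075, sinh(κL) = 1.295.
Matching ψ, ψ′ at both faces gives T = [1 + V_b² sinh²(κL) / (4E(V_b − E))]⁻¹ = 1/2.712 = 0.369.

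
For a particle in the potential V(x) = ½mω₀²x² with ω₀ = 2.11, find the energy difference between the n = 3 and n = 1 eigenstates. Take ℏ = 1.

E_n = ℏω₀(n + ½), so ΔE = (3 − 1) ℏω₀ = 2 × 2.11 = 4.220.

ΔE = 4.22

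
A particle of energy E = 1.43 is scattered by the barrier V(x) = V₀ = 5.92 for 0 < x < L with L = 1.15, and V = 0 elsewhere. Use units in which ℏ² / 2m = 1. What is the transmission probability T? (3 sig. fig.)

T = 0.0223

E < V₀: inside the barrier ψ ∝ e^{±κx} with κ = √(2m(V₀ − E))/ℏ = 2.119.
κL = 2.437, sinh(κL) = 5.675.
The exact tunnelling result is T⁻¹ = 1 + V₀² sinh²(κL) / [4E(V₀ − E)] = 44.94, so T = 0.0223.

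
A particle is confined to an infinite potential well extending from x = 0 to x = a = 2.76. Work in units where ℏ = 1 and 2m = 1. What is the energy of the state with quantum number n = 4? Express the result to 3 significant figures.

E = 20.7

Requiring ψ(0) = ψ(a) = 0 quantises k = nπ/a, hence E_n = ℏ²k²/2m = n²π²ℏ²/(2ma²).
E_4 = 4² × π² / (2 × 0.5 × 2.76²) = 20.73.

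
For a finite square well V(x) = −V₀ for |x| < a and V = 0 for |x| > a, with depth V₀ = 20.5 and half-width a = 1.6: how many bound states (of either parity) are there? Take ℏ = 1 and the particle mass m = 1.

N = 7

Define the well-strength parameter z₀ = (a/ℏ)√(2mV₀) = 1.6 × √(2·1·20.5) = 10.24.
A new bound state (alternating even/odd) appears each time z₀ passes a multiple of π/2, so N = ⌊2z₀/π⌋ + 1 = ⌊6.522⌋ + 1 = 7.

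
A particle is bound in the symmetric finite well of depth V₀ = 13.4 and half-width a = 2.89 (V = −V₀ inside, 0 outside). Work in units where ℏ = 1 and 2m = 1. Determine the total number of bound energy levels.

N = 7

Define the well-strength parameter z₀ = (a/ℏ)√(2mV₀) = 2.89 × √(2·0.5·13.4) = 10.58.
The even/odd transcendental equations gain one root per π/2 in z₀, giving N = 1 + ⌊2z₀/π⌋ = 1 + ⌊6.735⌋ = 7.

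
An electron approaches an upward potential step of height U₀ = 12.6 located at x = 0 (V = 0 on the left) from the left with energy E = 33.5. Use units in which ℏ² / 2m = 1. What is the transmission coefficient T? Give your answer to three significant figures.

The wavenumbers are k₁ = √(2mE)/ℏ = 5.788 on the left and k₂ = √(2m(E − U₀))/ℏ = 4.572 on the right.
Matching ψ and ψ′ at x = 0 gives r = (k₁ − k₂)/(k₁ + k₂), so R = r² = 0.01378 and T = 1 − R = 0.9862.

T = 0.986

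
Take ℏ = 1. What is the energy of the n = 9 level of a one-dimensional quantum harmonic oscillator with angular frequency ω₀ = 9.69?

E = 92.1

Using E_n = (n + ½)ℏω₀: E_9 = 9.5 × 9.69 = 92.06.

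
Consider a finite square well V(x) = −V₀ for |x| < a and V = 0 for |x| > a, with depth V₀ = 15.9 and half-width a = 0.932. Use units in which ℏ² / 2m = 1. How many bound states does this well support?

N = 3

The dimensionless depth is z₀ = a√(2mV₀)/ℏ = 0.932 × √(15.90) = 3.716.
A new bound state (alternating even/odd) appears each time z₀ passes a multiple of π/2, so N = ⌊2z₀/π⌋ + 1 = ⌊2.366⌋ + 1 = 3.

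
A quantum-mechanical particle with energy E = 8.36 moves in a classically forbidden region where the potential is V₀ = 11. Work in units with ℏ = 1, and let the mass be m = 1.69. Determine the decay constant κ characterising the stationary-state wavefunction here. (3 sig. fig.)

Since E < V₀ the TISE in this region is ψ'' = κ²ψ with κ = √(2m(V₀ − E))/ℏ.
κ = √(2 × 1.69 × 2.64) = 2.987.

κ = 2.99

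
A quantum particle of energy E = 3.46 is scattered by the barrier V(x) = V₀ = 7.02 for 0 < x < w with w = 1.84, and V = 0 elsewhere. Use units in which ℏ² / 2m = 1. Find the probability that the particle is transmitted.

E < V₀: inside the barrier ψ ∝ e^{±κx} with κ = √(2m(V₀ − E))/ℏ = 1.887.
κw = 3.472, sinh(κw) = 16.08.
The exact tunnelling result is T⁻¹ = 1 + V₀² sinh²(κw) / [4E(V₀ − E)] = 259.6, so T = 0.00385.

T = 0.00385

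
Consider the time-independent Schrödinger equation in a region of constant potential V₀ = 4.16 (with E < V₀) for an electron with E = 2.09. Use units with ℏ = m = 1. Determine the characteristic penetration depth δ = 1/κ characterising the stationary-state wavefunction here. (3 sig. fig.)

δ = 0.491

Since E < V₀ the TISE in this region is ψ'' = κ²ψ with κ = √(2m(V₀ − E))/ℏ.
κ = √(2 × 1 × 2.07) = 2.035. The penetration depth is δ = 1/κ = 0.491.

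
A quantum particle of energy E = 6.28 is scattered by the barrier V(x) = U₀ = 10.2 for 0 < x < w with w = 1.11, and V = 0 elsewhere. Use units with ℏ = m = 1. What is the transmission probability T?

T = 0.00753

Since E < U₀ the interior solution is evanescent with decay constant κ = √(2m(U₀ − E))/ℏ = 2.800.
κw = 3.108, sinh(κw) = 11.17.
Matching ψ, ψ′ at both faces gives T = [1 + U₀² sinh²(κw) / (4E(U₀ − E))]⁻¹ = 1/132.7 = 0.00753.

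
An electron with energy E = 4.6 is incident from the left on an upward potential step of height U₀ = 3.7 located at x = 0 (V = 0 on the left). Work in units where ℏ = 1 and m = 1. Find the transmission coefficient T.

On each side the TISE gives plane waves with k = √(2m(E − V))/ℏ: k₁ = √(2·1·4.6) = 3.033, k₂ = √(2·1·0.9) = 1.342.
Continuity of ψ and ψ′ at the step yields the reflection amplitude r = (k₁ − k₂)/(k₁ + k₂) = 0.3866; thus R = |r|² = 0.1495, T = 0.8505.

T = 0.851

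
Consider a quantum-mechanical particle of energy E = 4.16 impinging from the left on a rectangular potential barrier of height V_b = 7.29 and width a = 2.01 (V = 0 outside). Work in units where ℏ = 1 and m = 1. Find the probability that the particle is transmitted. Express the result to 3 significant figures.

Since E < V_b the interior solution is evanescent with decay constant κ = √(2m(V_b − E))/ℏ = 2.502.
κa = 5.029, sinh(κa) = 76.39.
Matching ψ, ψ′ at both faces gives T = [1 + V_b² sinh²(κa) / (4E(V_b − E))]⁻¹ = 1/5955 = 0.000168.

T = 0.000168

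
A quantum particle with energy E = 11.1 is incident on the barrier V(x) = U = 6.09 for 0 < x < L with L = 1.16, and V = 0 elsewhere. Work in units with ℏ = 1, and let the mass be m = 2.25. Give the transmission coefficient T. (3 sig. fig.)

E > U: inside the barrier k₂ = √(2m(E − U))/ℏ = 4.748, k₂L = 5.508.
T = [1 + U² sin²(k₂L) / (4E(E − U))]⁻¹ = 1/1.082 = 0.924.

T = 0.924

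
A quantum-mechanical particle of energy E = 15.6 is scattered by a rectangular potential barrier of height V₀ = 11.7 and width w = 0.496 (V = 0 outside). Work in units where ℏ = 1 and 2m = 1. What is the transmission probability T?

E > V₀: inside the barrier k₂ = √(2m(E − V₀))/ℏ = 1.975, k₂w = 0.9795.
Matching at both interfaces gives T⁻¹ = 1 + V₀² sin²(k₂w) / [4E(E − V₀)] = 1.388, hence T = 0.721.

T = 0.721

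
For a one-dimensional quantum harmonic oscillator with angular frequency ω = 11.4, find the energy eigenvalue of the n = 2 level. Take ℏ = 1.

The oscillator eigenvalues are E_n = ℏω(n + ½), so E_2 = 11.4 × 2.5 = 28.50.

E = 28.5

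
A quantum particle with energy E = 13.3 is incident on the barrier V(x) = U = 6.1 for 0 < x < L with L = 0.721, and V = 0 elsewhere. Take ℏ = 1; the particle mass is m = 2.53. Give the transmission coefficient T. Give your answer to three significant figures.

T = 0.922

E > U: inside the barrier k₂ = √(2m(E − U))/ℏ = 6.036, k₂L = 4.352.
Matching at both interfaces gives T⁻¹ = 1 + U² sin²(k₂L) / [4E(E − U)] = 1.085, hence T = 0.922.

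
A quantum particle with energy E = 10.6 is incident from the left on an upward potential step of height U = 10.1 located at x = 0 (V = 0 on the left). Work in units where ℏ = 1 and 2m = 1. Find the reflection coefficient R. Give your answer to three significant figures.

R = 0.414

On each side the TISE gives plane waves with k = √(2m(E − V))/ℏ: k₁ = √(2·½·10.6) = 3.256, k₂ = √(2·½·0.5) = 0.7071.
Matching ψ and ψ′ at x = 0 gives r = (k₁ − k₂)/(k₁ + k₂), so R = r² = 0.4136 and T = 1 − R = 0.5864.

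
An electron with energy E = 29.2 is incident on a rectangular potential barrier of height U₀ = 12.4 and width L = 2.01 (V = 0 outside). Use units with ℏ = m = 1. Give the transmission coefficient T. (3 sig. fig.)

Above the barrier the interior wavenumber is k₂ = √(2m(E − U₀))/ℏ = 5.797, giving phase k₂L = 11.65.
Matching at both interfaces gives T⁻¹ = 1 + U₀² sin²(k₂L) / [4E(E − U₀)] = 1.049, hence T = 0.953.

T = 0.953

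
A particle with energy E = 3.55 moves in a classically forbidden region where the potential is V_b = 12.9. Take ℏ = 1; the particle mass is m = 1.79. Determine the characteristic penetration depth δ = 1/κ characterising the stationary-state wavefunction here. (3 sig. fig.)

Since E < V_b the TISE in this region is ψ'' = κ²ψ with κ = √(2m(V_b − E))/ℏ.
κ = √(2 × 1.79 × 9.35) = 5.786. The penetration depth is δ = 1/κ = 0.173.

δ = 0.173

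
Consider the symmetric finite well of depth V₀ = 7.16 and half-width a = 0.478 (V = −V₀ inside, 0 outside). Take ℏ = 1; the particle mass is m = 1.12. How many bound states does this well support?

Define the well-strength parameter z₀ = (a/ℏ)√(2mV₀) = 0.478 × √(2·1.12·7.16) = 1.914.
The even/odd transcendental equations gain one root per π/2 in z₀, giving N = 1 + ⌊2z₀/π⌋ = 1 + ⌊1.219⌋ = 2.

N = 2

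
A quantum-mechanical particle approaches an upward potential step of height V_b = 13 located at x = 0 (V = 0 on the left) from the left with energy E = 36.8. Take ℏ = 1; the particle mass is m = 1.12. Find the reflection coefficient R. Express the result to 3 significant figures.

R = 0.0118

On each side the TISE gives plane waves with k = √(2m(E − V))/ℏ: k₁ = √(2·1.12·36.8) = 9.079, k₂ = √(2·1.12·23.8) = 7.302.
Continuity of ψ and ψ′ at the step yields the reflection amplitude r = (k₁ − k₂)/(k₁ + k₂) = 0.1085; thus R = |r|² = 0.01178, T = 0.9882.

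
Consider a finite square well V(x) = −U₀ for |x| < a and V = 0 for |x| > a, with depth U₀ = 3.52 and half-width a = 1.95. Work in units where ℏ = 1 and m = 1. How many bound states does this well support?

Define the well-strength parameter z₀ = (a/ℏ)√(2mU₀) = 1.95 × √(2·1·3.52) = 5.174.
A new bound state (alternating even/odd) appears each time z₀ passes a multiple of π/2, so N = ⌊2z₀/π⌋ + 1 = ⌊3.294⌋ + 1 = 4.

N = 4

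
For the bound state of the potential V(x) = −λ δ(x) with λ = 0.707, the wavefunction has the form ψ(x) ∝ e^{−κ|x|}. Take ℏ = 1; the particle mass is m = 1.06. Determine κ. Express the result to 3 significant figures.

κ = 0.749

Integrating the TISE across x = 0 gives the cusp condition ψ'(0⁺) − ψ'(0⁻) = −(2mλ/ℏ²)ψ(0).
With ψ ∝ e^{−κ|x|} this yields −2κ = −2mλ/ℏ², so κ = mλ/ℏ² = 0.7494.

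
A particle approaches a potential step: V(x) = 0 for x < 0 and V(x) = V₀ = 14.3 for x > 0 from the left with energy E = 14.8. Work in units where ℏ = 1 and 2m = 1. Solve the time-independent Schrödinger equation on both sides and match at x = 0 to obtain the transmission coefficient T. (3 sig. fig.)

The wavenumbers are k₁ = √(2mE)/ℏ = 3.847 on the left and k₂ = √(2m(E − V₀))/ℏ = 0.7071 on the right.
Matching ψ and ψ′ at x = 0 gives r = (k₁ − k₂)/(k₁ + k₂), so R = r² = 0.4754 and T = 1 − R = 0.5246.

T = 0.525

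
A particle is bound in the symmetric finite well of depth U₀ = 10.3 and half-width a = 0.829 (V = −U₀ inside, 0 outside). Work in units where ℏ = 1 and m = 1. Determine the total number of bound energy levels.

The dimensionless depth is z₀ = a√(2mU₀)/ℏ = 0.829 × √(20.60) = 3.763.
The even/odd transcendental equations gain one root per π/2 in z₀, giving N = 1 + ⌊2z₀/π⌋ = 1 + ⌊2.395⌋ = 3.

N = 3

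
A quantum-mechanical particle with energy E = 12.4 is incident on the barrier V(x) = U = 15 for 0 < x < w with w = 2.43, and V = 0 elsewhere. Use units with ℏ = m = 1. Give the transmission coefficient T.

T = 0.0000353

Since E < U the interior solution is evanescent with decay constant κ = √(2m(U − E))/ℏ = 2.280.
κw = 5.541, sinh(κw) = 127.5.
The exact tunnelling result is T⁻¹ = 1 + U² sinh²(κw) / [4E(U − E)] = 28360, so T = 0.0000353.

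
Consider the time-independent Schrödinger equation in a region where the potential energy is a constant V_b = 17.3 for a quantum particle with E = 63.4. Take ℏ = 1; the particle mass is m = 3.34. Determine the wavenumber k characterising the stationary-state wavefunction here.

k = 17.5

With E > V_b the solution is oscillatory, ψ ∝ e^{±ikx} with k = √(2m(E − V_b))/ℏ.
k = √(2 × 3.34 × 46.1) = 17.55.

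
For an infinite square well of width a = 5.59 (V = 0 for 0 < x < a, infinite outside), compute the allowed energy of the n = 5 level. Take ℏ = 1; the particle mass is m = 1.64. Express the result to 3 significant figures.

E = 2.41

Requiring ψ(0) = ψ(a) = 0 quantises k = nπ/a, hence E_n = ℏ²k²/2m = n²π²ℏ²/(2ma²).
E_5 = 5² × π² / (2 × 1.64 × 5.59²) = 2.407.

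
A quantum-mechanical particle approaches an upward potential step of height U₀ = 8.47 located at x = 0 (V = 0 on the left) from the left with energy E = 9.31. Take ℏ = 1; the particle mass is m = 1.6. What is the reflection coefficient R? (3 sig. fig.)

R = 0.289

On each side the TISE gives plane waves with k = √(2m(E − V))/ℏ: k₁ = √(2·1.6·9.31) = 5.458, k₂ = √(2·1.6·0.84) = 1.640.
Continuity of ψ and ψ′ at the step yields the reflection amplitude r = (k₁ − k₂)/(k₁ + k₂) = 0.5380; thus R = |r|² = 0.2895, T = 0.7105.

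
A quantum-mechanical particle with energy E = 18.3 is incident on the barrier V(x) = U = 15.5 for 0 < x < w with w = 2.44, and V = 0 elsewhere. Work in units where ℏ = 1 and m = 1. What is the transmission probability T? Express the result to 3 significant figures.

T = 0.782

Above the barrier the interior wavenumber is k₂ = √(2m(E − U))/ℏ = 2.366, giving phase k₂w = 5.774.
T = [1 + U² sin²(k₂w) / (4E(E − U))]⁻¹ = 1/1.278 = 0.782.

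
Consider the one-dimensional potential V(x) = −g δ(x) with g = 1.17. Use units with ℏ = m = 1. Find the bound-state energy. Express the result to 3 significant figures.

E = -0.684

For x ≠ 0 the bound state is ψ ∝ e^{−κ|x|}; integrating the TISE across the delta gives the cusp condition 2κ = 2mg/ℏ², so κ = 1.170.
Then E = −ℏ²κ²/(2m) = −mg²/(2ℏ²) = -0.6845.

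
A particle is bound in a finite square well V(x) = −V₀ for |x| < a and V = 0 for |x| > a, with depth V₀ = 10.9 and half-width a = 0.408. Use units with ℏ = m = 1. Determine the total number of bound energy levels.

N = 2

Define the well-strength parameter z₀ = (a/ℏ)√(2mV₀) = 0.408 × √(2·1·10.9) = 1.905.
The even/odd transcendental equations gain one root per π/2 in z₀, giving N = 1 + ⌊2z₀/π⌋ = 1 + ⌊1.213⌋ = 2.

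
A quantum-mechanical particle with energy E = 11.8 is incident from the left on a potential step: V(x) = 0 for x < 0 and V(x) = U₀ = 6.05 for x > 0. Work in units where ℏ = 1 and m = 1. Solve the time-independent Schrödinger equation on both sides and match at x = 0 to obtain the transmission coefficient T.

T = 0.968

The wavenumbers are k₁ = √(2mE)/ℏ = 4.858 on the left and k₂ = √(2m(E − U₀))/ℏ = 3.391 on the right.
Matching ψ and ψ′ at x = 0 gives r = (k₁ − k₂)/(k₁ + k₂), so R = r² = 0.03162 and T = 1 − R = 0.9684.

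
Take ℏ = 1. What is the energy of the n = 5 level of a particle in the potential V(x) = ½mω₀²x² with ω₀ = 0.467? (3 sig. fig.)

Using E_n = (n + ½)ℏω₀: E_5 = 5.5 × 0.467 = 2.569.

E = 2.57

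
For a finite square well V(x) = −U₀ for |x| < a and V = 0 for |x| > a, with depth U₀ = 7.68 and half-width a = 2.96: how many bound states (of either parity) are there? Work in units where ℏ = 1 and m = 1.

N = 8

The dimensionless depth is z₀ = a√(2mU₀)/ℏ = 2.96 × √(15.36) = 11.60.
A new bound state (alternating even/odd) appears each time z₀ passes a multiple of π/2, so N = ⌊2z₀/π⌋ + 1 = ⌊7.385⌋ + 1 = 8.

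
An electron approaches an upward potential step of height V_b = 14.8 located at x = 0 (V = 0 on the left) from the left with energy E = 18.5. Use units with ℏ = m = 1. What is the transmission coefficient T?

T = 0.854

On each side the TISE gives plane waves with k = √(2m(E − V))/ℏ: k₁ = √(2·1·18.5) = 6.083, k₂ = √(2·1·3.7) = 2.720.
Matching ψ and ψ′ at x = 0 gives r = (k₁ − k₂)/(k₁ + k₂), so R = r² = 0.1459 and T = 1 − R = 0.8541.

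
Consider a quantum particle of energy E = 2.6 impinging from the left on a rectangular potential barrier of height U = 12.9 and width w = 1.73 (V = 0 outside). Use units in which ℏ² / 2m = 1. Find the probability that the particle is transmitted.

Since E < U the interior solution is evanescent with decay constant κ = √(2m(U − E))/ℏ = 3.209.
κw = 5.552, sinh(κw) = 128.9.
Matching ψ, ψ′ at both faces gives T = [1 + U² sinh²(κw) / (4E(U − E))]⁻¹ = 1/25810 = 0.0000387.

T = 0.0000387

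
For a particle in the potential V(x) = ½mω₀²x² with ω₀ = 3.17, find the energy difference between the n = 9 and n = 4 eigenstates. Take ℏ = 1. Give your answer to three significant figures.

ΔE = 15.9

E_n = ℏω₀(n + ½), so ΔE = (9 − 4) ℏω₀ = 5 × 3.17 = 15.85.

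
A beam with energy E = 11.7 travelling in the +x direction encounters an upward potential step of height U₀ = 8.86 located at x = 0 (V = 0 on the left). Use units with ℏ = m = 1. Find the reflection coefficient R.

R = 0.116

The wavenumbers are k₁ = √(2mE)/ℏ = 4.837 on the left and k₂ = √(2m(E − U₀))/ℏ = 2.383 on the right.
Continuity of ψ and ψ′ at the step yields the reflection amplitude r = (k₁ − k₂)/(k₁ + k₂) = 0.3399; thus R = |r|² = 0.1155, T = 0.8845.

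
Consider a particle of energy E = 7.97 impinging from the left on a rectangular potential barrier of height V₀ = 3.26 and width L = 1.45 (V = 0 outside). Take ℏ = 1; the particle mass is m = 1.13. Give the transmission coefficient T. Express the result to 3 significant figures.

Above the barrier the interior wavenumber is k₂ = √(2m(E − V₀))/ℏ = 3.263, giving phase k₂L = 4.731.
Matching at both interfaces gives T⁻¹ = 1 + V₀² sin²(k₂L) / [4E(E − V₀)] = 1.071, hence T = 0.934.

T = 0.934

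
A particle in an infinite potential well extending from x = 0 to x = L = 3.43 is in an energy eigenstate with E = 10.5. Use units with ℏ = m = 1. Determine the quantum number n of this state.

n = 5

For an infinite well E_n = n²π²ℏ²/(2mL²), so n = (L/πℏ)√(2mE).
n = (3.43/π) × √(2 × 1 × 10.5) = 5.003 → n = 5.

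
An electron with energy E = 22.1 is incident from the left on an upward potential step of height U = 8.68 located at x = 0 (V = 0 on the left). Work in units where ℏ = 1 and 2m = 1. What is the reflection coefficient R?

On each side the TISE gives plane waves with k = √(2m(E − V))/ℏ: k₁ = √(2·½·22.1) = 4.701, k₂ = √(2·½·13.42) = 3.663.
Continuity of ψ and ψ′ at the step yields the reflection amplitude r = (k₁ − k₂)/(k₁ + k₂) = 0.1241; thus R = |r|² = 0.01539, T = 0.9846.

R = 0.0154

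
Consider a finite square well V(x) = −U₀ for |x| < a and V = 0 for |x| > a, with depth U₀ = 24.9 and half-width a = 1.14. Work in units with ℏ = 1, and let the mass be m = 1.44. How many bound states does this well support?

The dimensionless depth is z₀ = a√(2mU₀)/ℏ = 1.14 × √(71.71) = 9.654.
A new bound state (alternating even/odd) appears each time z₀ passes a multiple of π/2, so N = ⌊2z₀/π⌋ + 1 = ⌊6.146⌋ + 1 = 7.

N = 7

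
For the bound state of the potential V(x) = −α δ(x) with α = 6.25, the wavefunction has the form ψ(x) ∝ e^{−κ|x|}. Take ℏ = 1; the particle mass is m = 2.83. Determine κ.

Integrating the TISE across x = 0 gives the cusp condition ψ'(0⁺) − ψ'(0⁻) = −(2mα/ℏ²)ψ(0).
With ψ ∝ e^{−κ|x|} this yields −2κ = −2mα/ℏ², so κ = mα/ℏ² = 17.69.

κ = 17.7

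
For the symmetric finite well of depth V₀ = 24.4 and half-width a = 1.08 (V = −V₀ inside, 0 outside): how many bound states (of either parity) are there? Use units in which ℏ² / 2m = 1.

N = 4

Define the well-strength parameter z₀ = (a/ℏ)√(2mV₀) = 1.08 × √(2·0.5·24.4) = 5.335.
The even/odd transcendental equations gain one root per π/2 in z₀, giving N = 1 + ⌊2z₀/π⌋ = 1 + ⌊3.396⌋ = 4.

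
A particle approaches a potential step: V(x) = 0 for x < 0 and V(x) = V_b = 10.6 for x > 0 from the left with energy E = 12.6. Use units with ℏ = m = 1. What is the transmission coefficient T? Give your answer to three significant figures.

T = 0.815

The wavenumbers are k₁ = √(2mE)/ℏ = 5.020 on the left and k₂ = √(2m(E − V_b))/ℏ = 2.000 on the right.
Matching ψ and ψ′ at x = 0 gives r = (k₁ − k₂)/(k₁ + k₂), so R = r² = 0.1851 and T = 1 − R = 0.8149.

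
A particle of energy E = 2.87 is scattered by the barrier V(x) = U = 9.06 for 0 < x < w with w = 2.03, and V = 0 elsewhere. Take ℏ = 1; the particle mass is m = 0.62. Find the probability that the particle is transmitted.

E < U: inside the barrier ψ ∝ e^{±κx} with κ = √(2m(U − E))/ℏ = 2.770.
κw = 5.624, sinh(κw) = 138.5.
The exact tunnelling result is T⁻¹ = 1 + U² sinh²(κw) / [4E(U − E)] = 22160, so T = 0.0000451.

T = 0.0000451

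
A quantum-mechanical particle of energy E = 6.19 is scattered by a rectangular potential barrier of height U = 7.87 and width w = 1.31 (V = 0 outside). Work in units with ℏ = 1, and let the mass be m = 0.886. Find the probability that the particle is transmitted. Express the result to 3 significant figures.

Since E < U the interior solution is evanescent with decay constant κ = √(2m(U − E))/ℏ = 1.725.
κw = 2.260, sinh(κw) = 4.741.
Matching ψ, ψ′ at both faces gives T = [1 + U² sinh²(κw) / (4E(U − E))]⁻¹ = 1/34.46 = 0.0290.

T = 0.0290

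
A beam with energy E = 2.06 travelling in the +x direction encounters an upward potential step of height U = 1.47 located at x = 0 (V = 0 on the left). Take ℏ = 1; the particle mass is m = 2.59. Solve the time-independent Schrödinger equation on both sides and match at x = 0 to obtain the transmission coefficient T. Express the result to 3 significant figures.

On each side the TISE gives plane waves with k = √(2m(E − V))/ℏ: k₁ = √(2·2.59·2.06) = 3.267, k₂ = √(2·2.59·0.59) = 1.748.
Continuity of ψ and ψ′ at the step yields the reflection amplitude r = (k₁ − k₂)/(k₁ + k₂) = 0.3028; thus R = |r|² = 0.09168, T = 0.9083.

T = 0.908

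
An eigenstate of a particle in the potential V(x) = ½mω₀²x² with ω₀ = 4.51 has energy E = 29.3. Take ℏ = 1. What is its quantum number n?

E_n = ℏω₀(n + ½) ⇒ n = E/(ℏω₀) − ½ = 29.3/4.51 − 0.5 = 5.997 → n = 6.

n = 6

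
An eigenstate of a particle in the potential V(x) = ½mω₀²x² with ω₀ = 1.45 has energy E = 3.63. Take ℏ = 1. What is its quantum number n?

n = 2

E_n = ℏω₀(n + ½) ⇒ n = E/(ℏω₀) − ½ = 3.63/1.45 − 0.5 = 2.003 → n = 2.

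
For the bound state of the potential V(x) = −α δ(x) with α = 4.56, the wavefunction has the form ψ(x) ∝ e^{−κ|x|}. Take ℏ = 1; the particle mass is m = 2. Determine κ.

Integrate −(ℏ²/2m)ψ'' − αδ(x)ψ = Eψ from −ε to +ε: the ψ'' term gives ψ'(0⁺) − ψ'(0⁻) and the δ term gives −(2mα/ℏ²)ψ(0).
With ψ ∝ e^{−κ|x|} this yields −2κ = −2mα/ℏ², so κ = mα/ℏ² = 9.120.

κ = 9.12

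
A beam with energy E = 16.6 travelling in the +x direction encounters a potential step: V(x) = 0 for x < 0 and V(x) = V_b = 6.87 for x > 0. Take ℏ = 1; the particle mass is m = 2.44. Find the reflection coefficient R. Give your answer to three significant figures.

The wavenumbers are k₁ = √(2mE)/ℏ = 9.000 on the left and k₂ = √(2m(E − V_b))/ℏ = 6.891 on the right.
Matching ψ and ψ′ at x = 0 gives r = (k₁ − k₂)/(k₁ + k₂), so R = r² = 0.01762 and T = 1 − R = 0.9824.

R = 0.0176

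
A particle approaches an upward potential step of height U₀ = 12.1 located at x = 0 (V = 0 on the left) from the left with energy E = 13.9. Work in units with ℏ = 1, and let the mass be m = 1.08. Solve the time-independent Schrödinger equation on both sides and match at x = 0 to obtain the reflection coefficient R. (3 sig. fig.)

The wavenumbers are k₁ = √(2mE)/ℏ = 5.479 on the left and k₂ = √(2m(E − U₀))/ℏ = 1.972 on the right.
Matching ψ and ψ′ at x = 0 gives r = (k₁ − k₂)/(k₁ + k₂), so R = r² = 0.2216 and T = 1 − R = 0.7784.

R = 0.222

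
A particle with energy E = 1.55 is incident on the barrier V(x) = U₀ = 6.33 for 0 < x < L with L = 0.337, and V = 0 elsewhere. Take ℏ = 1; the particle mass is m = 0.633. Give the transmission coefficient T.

Since E < U₀ the interior solution is evanescent with decay constant κ = √(2m(U₀ − E))/ℏ = 2.460.
κL = 0.8290, sinh(κL) = 0.9273.
The exact tunnelling result is T⁻¹ = 1 + U₀² sinh²(κL) / [4E(U₀ − E)] = 2.163, so T = 0.462.

T = 0.462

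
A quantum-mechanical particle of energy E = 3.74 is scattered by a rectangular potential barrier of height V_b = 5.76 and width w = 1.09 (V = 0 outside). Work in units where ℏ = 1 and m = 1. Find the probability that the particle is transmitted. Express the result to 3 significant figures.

E < V_b: inside the barrier ψ ∝ e^{±κx} with κ = √(2m(V_b − E))/ℏ = 2.010.
κw = 2.191, sinh(κw) = 4.416.
The exact tunnelling result is T⁻¹ = 1 + V_b² sinh²(κw) / [4E(V_b − E)] = 22.41, so T = 0.0446.

T = 0.0446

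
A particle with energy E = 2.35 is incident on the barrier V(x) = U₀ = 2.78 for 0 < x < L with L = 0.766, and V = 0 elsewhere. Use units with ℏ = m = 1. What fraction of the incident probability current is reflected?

R = 0.532

E < U₀: inside the barrier ψ ∝ e^{±κx} with κ = √(2m(U₀ − E))/ℏ = 0.9274.
κL = 0.7104, sinh(κL) = 0.7716.
The exact tunnelling result is T⁻¹ = 1 + U₀² sinh²(κL) / [4E(U₀ − E)] = 2.138, so T = 0.468.
R = 1 − T = 0.532.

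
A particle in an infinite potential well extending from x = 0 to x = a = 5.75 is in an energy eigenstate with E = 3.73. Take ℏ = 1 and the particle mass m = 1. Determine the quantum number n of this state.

From E_n = n²π²ℏ²/(2ma²) invert to n = √(2ma²E)/(πℏ).
n = (5.75/π) × √(2 × 1 × 3.73) = 4.999 → n = 5.

n = 5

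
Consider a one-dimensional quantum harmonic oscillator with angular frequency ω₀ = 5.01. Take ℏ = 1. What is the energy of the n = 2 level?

E = 12.5

Using E_n = (n + ½)ℏω₀: E_2 = 2.5 × 5.01 = 12.53.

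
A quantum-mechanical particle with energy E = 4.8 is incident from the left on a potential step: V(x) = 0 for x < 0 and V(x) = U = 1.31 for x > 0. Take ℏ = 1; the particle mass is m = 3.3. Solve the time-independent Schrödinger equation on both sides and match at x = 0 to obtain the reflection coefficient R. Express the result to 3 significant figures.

R = 0.00632

The wavenumbers are k₁ = √(2mE)/ℏ = 5.628 on the left and k₂ = √(2m(E − U))/ℏ = 4.799 on the right.
Continuity of ψ and ψ′ at the step yields the reflection amplitude r = (k₁ − k₂)/(k₁ + k₂) = 0.07951; thus R = |r|² = 0.006322, T = 0.9937.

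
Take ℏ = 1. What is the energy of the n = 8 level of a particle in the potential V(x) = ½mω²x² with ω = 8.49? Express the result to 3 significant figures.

The oscillator eigenvalues are E_n = ℏω(n + ½), so E_8 = 8.49 × 8.5 = 72.17.

E = 72.2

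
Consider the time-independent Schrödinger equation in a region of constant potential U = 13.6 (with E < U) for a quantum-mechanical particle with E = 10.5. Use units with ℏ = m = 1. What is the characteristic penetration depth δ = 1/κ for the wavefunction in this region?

Since E < U the TISE in this region is ψ'' = κ²ψ with κ = √(2m(U − E))/ℏ.
κ = √(2 × 1 × 3.1) = 2.490. The penetration depth is δ = 1/κ = 0.402.

δ = 0.402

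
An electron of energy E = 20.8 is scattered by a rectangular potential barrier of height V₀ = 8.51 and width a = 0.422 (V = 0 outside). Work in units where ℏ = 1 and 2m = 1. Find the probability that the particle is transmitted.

Above the barrier the interior wavenumber is k₂ = √(2m(E − V₀))/ℏ = 3.506, giving phase k₂a = 1.479.
T = [1 + V₀² sin²(k₂a) / (4E(E − V₀))]⁻¹ = 1/1.070 = 0.934.

T = 0.934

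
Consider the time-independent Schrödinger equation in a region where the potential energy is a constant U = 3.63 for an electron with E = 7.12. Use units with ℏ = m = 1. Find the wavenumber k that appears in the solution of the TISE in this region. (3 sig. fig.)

With E > U the solution is oscillatory, ψ ∝ e^{±ikx} with k = √(2m(E − U))/ℏ.
k = √(2 × 1 × 3.49) = 2.642.

k = 2.64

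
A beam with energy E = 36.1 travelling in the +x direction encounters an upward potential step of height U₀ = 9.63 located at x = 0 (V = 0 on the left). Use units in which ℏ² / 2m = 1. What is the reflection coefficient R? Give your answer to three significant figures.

The wavenumbers are k₁ = √(2mE)/ℏ = 6.008 on the left and k₂ = √(2m(E − U₀))/ℏ = 5.145 on the right.
Matching ψ and ψ′ at x = 0 gives r = (k₁ − k₂)/(k₁ + k₂), so R = r² = 0.005993 and T = 1 − R = 0.9940.

R = 0.00599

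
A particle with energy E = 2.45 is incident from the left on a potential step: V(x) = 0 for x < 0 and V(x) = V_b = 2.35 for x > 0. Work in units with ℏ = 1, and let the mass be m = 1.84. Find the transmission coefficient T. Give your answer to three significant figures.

T = 0.559

The wavenumbers are k₁ = √(2mE)/ℏ = 3.003 on the left and k₂ = √(2m(E − V_b))/ℏ = 0.6066 on the right.
Matching ψ and ψ′ at x = 0 gives r = (k₁ − k₂)/(k₁ + k₂), so R = r² = 0.4407 and T = 1 − R = 0.5593.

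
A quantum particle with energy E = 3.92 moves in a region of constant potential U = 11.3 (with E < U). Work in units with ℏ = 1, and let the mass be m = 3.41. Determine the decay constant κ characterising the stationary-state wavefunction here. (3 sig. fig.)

κ = 7.09

Since E < U the TISE in this region is ψ'' = κ²ψ with κ = √(2m(U − E))/ℏ.
κ = √(2 × 3.41 × 7.38) = 7.094.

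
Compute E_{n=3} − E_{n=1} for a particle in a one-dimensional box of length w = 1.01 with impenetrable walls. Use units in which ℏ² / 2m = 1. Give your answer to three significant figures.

E_n = n²π²ℏ²/(2mw²), so ΔE = (3² − 1²) π²ℏ²/(2mw²).
ΔE = 8 × π² / (2 × 0.5 × 1.01²) = 77.40.

ΔE = 77.4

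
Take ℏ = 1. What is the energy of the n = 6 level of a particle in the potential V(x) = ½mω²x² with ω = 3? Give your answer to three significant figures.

E = 19.5

The oscillator eigenvalues are E_n = ℏω(n + ½), so E_6 = 3 × 6.5 = 19.50.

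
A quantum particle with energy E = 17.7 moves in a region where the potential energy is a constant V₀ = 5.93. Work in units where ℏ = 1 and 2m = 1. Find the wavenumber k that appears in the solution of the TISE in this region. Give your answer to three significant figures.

With E > V₀ the solution is oscillatory, ψ ∝ e^{±ikx} with k = √(2m(E − V₀))/ℏ.
k = √(2 × 0.5 × 11.77) = 3.431.

k = 3.43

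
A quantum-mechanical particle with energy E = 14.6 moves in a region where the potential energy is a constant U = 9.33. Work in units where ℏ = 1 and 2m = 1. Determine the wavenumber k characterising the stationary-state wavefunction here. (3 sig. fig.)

k = 2.30

With E > U the solution is oscillatory, ψ ∝ e^{±ikx} with k = √(2m(E − U))/ℏ.
k = √(2 × 0.5 × 5.27) = 2.296.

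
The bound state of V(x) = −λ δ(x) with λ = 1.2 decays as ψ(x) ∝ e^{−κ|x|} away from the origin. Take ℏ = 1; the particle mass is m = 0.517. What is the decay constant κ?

Integrating the TISE across x = 0 gives the cusp condition ψ'(0⁺) − ψ'(0⁻) = −(2mλ/ℏ²)ψ(0).
With ψ ∝ e^{−κ|x|} this yields −2κ = −2mλ/ℏ², so κ = mλ/ℏ² = 0.6204.

κ = 0.620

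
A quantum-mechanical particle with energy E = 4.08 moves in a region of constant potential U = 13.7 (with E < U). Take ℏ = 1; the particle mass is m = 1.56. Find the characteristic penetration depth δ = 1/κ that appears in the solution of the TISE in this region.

δ = 0.183

Since E < U the TISE in this region is ψ'' = κ²ψ with κ = √(2m(U − E))/ℏ.
κ = √(2 × 1.56 × 9.62) = 5.479. The penetration depth is δ = 1/κ = 0.183.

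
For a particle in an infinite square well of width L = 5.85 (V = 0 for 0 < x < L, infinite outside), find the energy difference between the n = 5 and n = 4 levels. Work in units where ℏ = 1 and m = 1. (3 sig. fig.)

E_n = n²π²ℏ²/(2mL²), so ΔE = (5² − 4²) π²ℏ²/(2mL²).
ΔE = 9 × π² / (2 × 1 × 5.85²) = 1.298.

ΔE = 1.30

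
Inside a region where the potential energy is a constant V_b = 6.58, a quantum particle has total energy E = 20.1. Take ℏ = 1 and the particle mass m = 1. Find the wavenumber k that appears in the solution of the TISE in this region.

With E > V_b the solution is oscillatory, ψ ∝ e^{±ikx} with k = √(2m(E − V_b))/ℏ.
k = √(2 × 1 × 13.52) = 5.200.

k = 5.20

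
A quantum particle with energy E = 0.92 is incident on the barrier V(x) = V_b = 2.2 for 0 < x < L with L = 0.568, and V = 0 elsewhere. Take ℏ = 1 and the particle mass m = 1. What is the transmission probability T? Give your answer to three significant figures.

Since E < V_b the interior solution is evanescent with decay constant κ = √(2m(V_b − E))/ℏ = 1.600.
κL = 0.9088, sinh(κL) = 1.039.
Matching ψ, ψ′ at both faces gives T = [1 + V_b² sinh²(κL) / (4E(V_b − E))]⁻¹ = 1/2.110 = 0.474.

T = 0.474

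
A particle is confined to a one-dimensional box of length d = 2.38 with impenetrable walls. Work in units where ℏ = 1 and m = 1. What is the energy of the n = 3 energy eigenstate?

The infinite-well eigenfunctions ψ_n = √(2/d) sin(nπx/d) vanish at both walls, giving E_n = n²π²ℏ²/(2md²).
E_3 = 3² × π² / (2 × 1 × 2.38²) = 7.841.

E = 7.84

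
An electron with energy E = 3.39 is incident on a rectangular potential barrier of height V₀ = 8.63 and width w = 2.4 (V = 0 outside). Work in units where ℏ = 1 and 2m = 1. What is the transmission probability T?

E < V₀: inside the barrier ψ ∝ e^{±κx} with κ = √(2m(V₀ − E))/ℏ = 2.289.
κw = 5.494, sinh(κw) = 121.6.
Matching ψ, ψ′ at both faces gives T = [1 + V₀² sinh²(κw) / (4E(V₀ − E))]⁻¹ = 1/15500 = 0.0000645.

T = 0.0000645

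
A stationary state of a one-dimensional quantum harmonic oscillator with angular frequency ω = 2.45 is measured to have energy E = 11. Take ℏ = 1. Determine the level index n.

n = 4

Invert E_n = (n + ½)ℏω: n = E/ℏω − ½ = 3.990, so n = 4.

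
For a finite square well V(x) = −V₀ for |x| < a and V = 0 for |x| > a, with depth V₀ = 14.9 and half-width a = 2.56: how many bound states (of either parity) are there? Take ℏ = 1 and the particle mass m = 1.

N = 9

The dimensionless depth is z₀ = a√(2mV₀)/ℏ = 2.56 × √(29.80) = 13.97.
The even/odd transcendental equations gain one root per π/2 in z₀, giving N = 1 + ⌊2z₀/π⌋ = 1 + ⌊8.897⌋ = 9.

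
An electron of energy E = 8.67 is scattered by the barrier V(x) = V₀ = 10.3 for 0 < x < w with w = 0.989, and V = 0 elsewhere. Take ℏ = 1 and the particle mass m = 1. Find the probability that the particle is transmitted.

E < V₀: inside the barrier ψ ∝ e^{±κx} with κ = √(2m(V₀ − E))/ℏ = 1.806.
κw = 1.786, sinh(κw) = 2.898.
Matching ψ, ψ′ at both faces gives T = [1 + V₀² sinh²(κw) / (4E(V₀ − E))]⁻¹ = 1/16.76 = 0.0597.

T = 0.0597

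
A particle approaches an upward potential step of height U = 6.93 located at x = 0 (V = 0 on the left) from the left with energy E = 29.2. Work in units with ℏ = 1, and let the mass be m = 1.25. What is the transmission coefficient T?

T = 0.995

The wavenumbers are k₁ = √(2mE)/ℏ = 8.544 on the left and k₂ = √(2m(E − U))/ℏ = 7.462 on the right.
Continuity of ψ and ψ′ at the step yields the reflection amplitude r = (k₁ − k₂)/(k₁ + k₂) = 0.06763; thus R = |r|² = 0.004574, T = 0.9954.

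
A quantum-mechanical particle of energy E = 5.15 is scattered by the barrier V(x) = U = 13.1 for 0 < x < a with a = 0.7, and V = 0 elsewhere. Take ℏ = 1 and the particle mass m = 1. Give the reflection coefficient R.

E < U: inside the barrier ψ ∝ e^{±κx} with κ = √(2m(U − E))/ℏ = 3.987.
κa = 2.791, sinh(κa) = 8.120.
Matching ψ, ψ′ at both faces gives T = [1 + U² sinh²(κa) / (4E(U − E))]⁻¹ = 1/70.09 = 0.0143.
R = 1 − T = 0.986.

R = 0.986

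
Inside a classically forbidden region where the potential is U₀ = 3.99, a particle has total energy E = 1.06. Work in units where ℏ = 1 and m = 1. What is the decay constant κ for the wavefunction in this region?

Since E < U₀ the TISE in this region is ψ'' = κ²ψ with κ = √(2m(U₀ − E))/ℏ.
κ = √(2 × 1 × 2.93) = 2.421.

κ = 2.42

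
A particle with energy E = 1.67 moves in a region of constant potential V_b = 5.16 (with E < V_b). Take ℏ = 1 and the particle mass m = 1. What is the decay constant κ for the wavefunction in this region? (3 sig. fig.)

Since E < V_b the TISE in this region is ψ'' = κ²ψ with κ = √(2m(V_b − E))/ℏ.
κ = √(2 × 1 × 3.49) = 2.642.

κ = 2.64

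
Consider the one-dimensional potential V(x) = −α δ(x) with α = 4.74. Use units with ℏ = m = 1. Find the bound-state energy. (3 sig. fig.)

E = -11.2

The bound state is ψ(x) = √κ e^{−κ|x|}. The derivative jump ψ'(0⁺) − ψ'(0⁻) = −(2mα/ℏ²)ψ(0) fixes κ = mα/ℏ² = 4.740.
Then E = −ℏ²κ²/(2m) = −mα²/(2ℏ²) = -11.23.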